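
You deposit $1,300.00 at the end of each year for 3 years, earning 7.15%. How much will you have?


Formula: FV = PMT * ((1+r)^n - 1) / r
Growth factor: (1 + 0.0715)^3 = 1.230202
Numerator: 1.230202 - 1 = 0.230202
FV = $1,300.00 * 0.230202 / 0.0715 = $4,185.50

$4,185.50


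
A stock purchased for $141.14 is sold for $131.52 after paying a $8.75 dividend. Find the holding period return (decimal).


Formula: HPR = (P1 - P0 + D) / P0
Gain: $131.52 - $141.14 + $8.75 = -$0.87
HPR = -$0.87 / $141.14 = -0.0062

-0.0062


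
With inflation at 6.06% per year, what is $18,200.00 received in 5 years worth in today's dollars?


Formula: Real value = nominal / (1 + inflation)^years
Price level: (1 + 0.0606)^5 = 1.342017
Real value = $18,200.00 / 1.342017 = $13,561.67

$13,561.67


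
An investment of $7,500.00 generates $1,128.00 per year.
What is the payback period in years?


Formula: Payback = investment / annual cash flow
Substituting: Payback = $7,500.00 / $1,128.00
Payback = 6.6489 years

6.6489 years


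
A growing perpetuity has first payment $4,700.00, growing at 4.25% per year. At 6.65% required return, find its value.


Formula: PV = C / (r - g)
Spread: r - g = 0.0665 - 0.0425 = 0.024
Substituting: PV = $4,700.00 / 0.024
PV = $195,833.33

$195,833.33


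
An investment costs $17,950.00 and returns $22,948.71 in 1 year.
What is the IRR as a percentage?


Formula: IRR = C1/C0 - 1
Substituting: IRR = $22,948.71 / $17,950.00 - 1
Ratio: 1.27848 - 1 = 0.27848
IRR = 27.848%

27.848%


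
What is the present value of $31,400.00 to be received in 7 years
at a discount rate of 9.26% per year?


Formula: PV = FV / (1 + r)^n
Substituting: PV = $31,400.00 / (1 + 0.0926)^7
Discount factor: (1.0926)^7 = 1.858782
PV = $31,400.00 / 1.858782 = $16,892.79

$16,892.79


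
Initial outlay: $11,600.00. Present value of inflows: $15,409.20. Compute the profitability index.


Formula: PI = PV(cash flows) / initial investment
Substituting: PI = $15,409.20 / $11,600.00
PI = 1.3284

1.3284


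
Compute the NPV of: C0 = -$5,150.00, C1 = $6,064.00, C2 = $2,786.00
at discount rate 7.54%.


Formula: NPV = C0 + C1/(1+r) + C2/(1+r)^2
Discount C1: $6,064.00 / (1 + 0.0754) = $5,638.83
Discount C2: $2,786.00 / (1 + 0.0754)^2 = $2,409.02
NPV = -$5,150.00 + $5,638.83 + $2,409.02 = $2,897.86

$2,897.86


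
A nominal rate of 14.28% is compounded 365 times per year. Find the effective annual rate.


Formula: EAR = (1 + r/m)^m - 1
Period rate: r/m = 0.1428 / 365 = 0.000391
Compounding: (1 + 0.000391)^365 = 1.153467
EAR = 1.153467 - 1 = 0.153467

0.153467


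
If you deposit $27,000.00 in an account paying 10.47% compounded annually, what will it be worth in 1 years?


Formula: FV = P * (1 + r)^n
Substituting: FV = $27,000.00 * (1 + 0.1047)^1
Growth factor: (1.1047)^1 = 1.1047
FV = $27,000.00 * 1.1047 = $29,826.90

$29,826.90


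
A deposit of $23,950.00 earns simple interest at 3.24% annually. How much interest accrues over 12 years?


Formula: I = P * r * t
Substituting: I = $23,950.00 * 0.0324 * 12
Step: I = $23,950.00 * 0.3888
I = $9,311.76

$9,311.76


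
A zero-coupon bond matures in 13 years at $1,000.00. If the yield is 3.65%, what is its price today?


Formula: Price = FV / (1 + r)^n
Substituting: Price = $1,000.00 / (1 + 0.0365)^13
Discount factor: (1.0365)^13 = 1.593679
Price = $1,000.00 / 1.593679 = $627.48

$627.48


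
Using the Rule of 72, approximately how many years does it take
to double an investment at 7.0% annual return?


Formula: Years ≈ 72 / r
Substituting: Years ≈ 72 / 7.0
Years ≈ 10.3

10.3 years


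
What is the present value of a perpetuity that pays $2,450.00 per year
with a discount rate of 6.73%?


Formula: PV = C / r
Substituting: PV = $2,450.00 / 0.0673
PV = $36,404.16

$36,404.16


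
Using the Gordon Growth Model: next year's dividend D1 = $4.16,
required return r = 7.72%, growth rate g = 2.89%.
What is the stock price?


Formula: P = D1 / (r - g)
Spread: r - g = 0.0772 - 0.0289 = 0.0483
Substituting: P = $4.16 / 0.0483
P = $86.13

$86.13


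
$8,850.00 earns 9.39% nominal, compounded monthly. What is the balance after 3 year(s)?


Formula: FV = P * (1 + r/m)^(m*t)
Period rate: r/m = 0.0939 / 12 = 0.007825
Total periods: m*t = 12 * 3 = 36
Growth factor: (1 + 0.007825)^36 = 1.323929
FV = $8,850.00 * 1.323929 = $11,716.77

$11,716.77


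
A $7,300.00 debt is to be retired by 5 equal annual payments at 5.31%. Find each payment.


Formula: PMT = PV * r / (1 - (1+r)^(-n))
Denominator: 1 - (1 + 0.0531)^(-5) = 0.227938
Numerator: $7,300.00 * 0.0531 = 387.63
PMT = 387.63 / 0.227938 = $1,700.59

$1,700.59


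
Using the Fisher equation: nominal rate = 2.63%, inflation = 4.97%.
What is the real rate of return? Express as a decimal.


Formula: (1 + r_real) = (1 + r_nom) / (1 + inflation)
Substituting: (1 + r_real) = 1.0263 / 1.0497
(1 + r_real) = 0.977708
r_real = 0.977708 - 1 = -0.022292

-0.022292


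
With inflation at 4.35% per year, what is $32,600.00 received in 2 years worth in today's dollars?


Formula: Real value = nominal / (1 + inflation)^years
Price level: (1 + 0.0435)^2 = 1.088892
Real value = $32,600.00 / 1.088892 = $29,938.68

$29,938.68


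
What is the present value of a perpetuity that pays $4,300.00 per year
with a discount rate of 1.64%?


Formula: PV = C / r
Substituting: PV = $4,300.00 / 0.0164
PV = $262,195.12

$262,195.12


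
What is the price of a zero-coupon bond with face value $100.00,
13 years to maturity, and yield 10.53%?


Formula: Price = FV / (1 + r)^n
Substituting: Price = $100.00 / (1 + 0.1053)^13
Discount factor: (1.1053)^13 = 3.674872
Price = $100.00 / 3.674872 = $27.21

$27.21


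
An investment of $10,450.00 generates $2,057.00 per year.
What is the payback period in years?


Formula: Payback = investment / annual cash flow
Substituting: Payback = $10,450.00 / $2,057.00
Payback = 5.0802 years

5.0802 years


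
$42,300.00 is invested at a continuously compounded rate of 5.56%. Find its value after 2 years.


Formula: FV = P * e^(r*t)
Exponent: r*t = 0.0556 * 2 = 0.1112
e^(0.1112) = 1.117618
FV = $42,300.00 * 1.117618 = $47,275.26

$47,275.26


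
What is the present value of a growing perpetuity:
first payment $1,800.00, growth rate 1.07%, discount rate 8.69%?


Formula: PV = C / (r - g)
Spread: r - g = 0.0869 - 0.0107 = 0.0762
Substituting: PV = $1,800.00 / 0.0762
PV = $23,622.05

$23,622.05


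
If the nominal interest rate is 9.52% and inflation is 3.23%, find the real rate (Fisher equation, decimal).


Formula: (1 + r_real) = (1 + r_nom) / (1 + inflation)
Substituting: (1 + r_real) = 1.0952 / 1.0323
(1 + r_real) = 1.060932
r_real = 1.060932 - 1 = 0.060932

0.060932


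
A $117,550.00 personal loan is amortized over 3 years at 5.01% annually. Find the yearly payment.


Formula: PMT = PV * r / (1 - (1+r)^(-n))
Denominator: 1 - (1 + 0.0501)^(-3) = 0.136409
Numerator: $117,550.00 * 0.0501 = 5889.255
PMT = 5889.255 / 0.136409 = $43,173.46

$43,173.46


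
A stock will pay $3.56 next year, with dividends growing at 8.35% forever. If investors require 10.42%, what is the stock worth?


Formula: P = D1 / (r - g)
Spread: r - g = 0.1042 - 0.0835 = 0.0207
Substituting: P = $3.56 / 0.0207
P = $171.98

$171.98


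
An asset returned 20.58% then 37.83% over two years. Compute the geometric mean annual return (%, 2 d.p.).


Formula: Geometric mean = ((1+r1)*(1+r2))^(1/2) - 1
Product: (1 + 0.2058) * (1 + 0.3783) = 1.2058 * 1.3783 = 1.661954
Square root: 1.661954^0.5 = 1.289168
Geometric mean = 1.289168 - 1 = 0.289168
As percentage: 28.92%

28.92%


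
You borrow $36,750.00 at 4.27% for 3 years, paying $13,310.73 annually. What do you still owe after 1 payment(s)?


Formula: Balance = PV*(1+r)^k - PMT*((1+r)^k - 1)/r
Growth: (1 + 0.0427)^1 = 1.0427
Accumulated factor: ((1+r)^k - 1)/r = 1.0
Balance = $36,750.00 * 1.0427 - $13,310.73 * 1.0
Balance = $25,008.50

$25,008.50


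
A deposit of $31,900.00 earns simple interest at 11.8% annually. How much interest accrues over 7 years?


Formula: I = P * r * t
Substituting: I = $31,900.00 * 0.118 * 7
Step: I = $31,900.00 * 0.826
I = $26,349.40

$26,349.40


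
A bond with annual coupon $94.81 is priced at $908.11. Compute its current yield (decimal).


Formula: Current yield = annual coupon / price
Substituting: CY = $94.81 / $908.11
CY = 0.104404

0.104404


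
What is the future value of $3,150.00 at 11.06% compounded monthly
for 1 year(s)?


Formula: FV = P * (1 + r/m)^(m*t)
Period rate: r/m = 0.1106 / 12 = 0.009217
Total periods: m*t = 12 * 1 = 12
Growth factor: (1 + 0.009217)^12 = 1.116382
FV = $3,150.00 * 1.116382 = $3,516.60

$3,516.60


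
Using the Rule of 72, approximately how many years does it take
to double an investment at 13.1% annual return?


Formula: Years ≈ 72 / r
Substituting: Years ≈ 72 / 13.1
Years ≈ 5.5

5.5 years


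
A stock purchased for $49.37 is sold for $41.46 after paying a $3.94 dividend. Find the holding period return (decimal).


Formula: HPR = (P1 - P0 + D) / P0
Gain: $41.46 - $49.37 + $3.94 = -$3.97
HPR = -$3.97 / $49.37 = -0.0804

-0.0804


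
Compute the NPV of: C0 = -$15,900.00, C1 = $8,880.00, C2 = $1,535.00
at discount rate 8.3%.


Formula: NPV = C0 + C1/(1+r) + C2/(1+r)^2
Discount C1: $8,880.00 / (1 + 0.083) = $8,199.45
Discount C2: $1,535.00 / (1 + 0.083)^2 = $1,308.73
NPV = -$15,900.00 + $8,199.45 + $1,308.73 = -$6,391.82

-$6,391.82


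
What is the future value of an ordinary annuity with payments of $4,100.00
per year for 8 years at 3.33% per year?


Formula: FV = PMT * ((1+r)^n - 1) / r
Growth factor: (1 + 0.0333)^8 = 1.299605
Numerator: 1.299605 - 1 = 0.299605
FV = $4,100.00 * 0.299605 / 0.0333 = $36,888.33

$36,888.33


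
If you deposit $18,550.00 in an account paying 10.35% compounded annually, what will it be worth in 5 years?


Formula: FV = P * (1 + r)^n
Substituting: FV = $18,550.00 * (1 + 0.1035)^5
Growth factor: (1.1035)^5 = 1.636295
FV = $18,550.00 * 1.636295 = $30,353.28

$30,353.28


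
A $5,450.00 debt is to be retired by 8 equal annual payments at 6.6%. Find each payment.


Formula: PMT = PV * r / (1 - (1+r)^(-n))
Denominator: 1 - (1 + 0.066)^(-8) = 0.400289
Numerator: $5,450.00 * 0.066 = 359.7
PMT = 359.7 / 0.400289 = $898.60

$898.60


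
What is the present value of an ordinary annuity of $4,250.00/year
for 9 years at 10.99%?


Formula: PV = PMT * (1 - (1+r)^(-n)) / r
Discount factor: (1 + 0.1099)^(-9) = 0.391242
Bracket: 1 - 0.391242 = 0.608758
PV = $4,250.00 * 0.608758 / 0.1099 = $23,541.60

$23,541.60


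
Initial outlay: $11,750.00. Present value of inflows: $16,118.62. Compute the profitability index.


Formula: PI = PV(cash flows) / initial investment
Substituting: PI = $16,118.62 / $11,750.00
PI = 1.3718

1.3718


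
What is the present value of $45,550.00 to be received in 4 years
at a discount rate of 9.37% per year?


Formula: PV = FV / (1 + r)^n
Substituting: PV = $45,550.00 / (1 + 0.0937)^4
Discount factor: (1.0937)^4 = 1.430846
PV = $45,550.00 / 1.430846 = $31,834.32

$31,834.32


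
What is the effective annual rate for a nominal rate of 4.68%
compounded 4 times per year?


Formula: EAR = (1 + r/m)^m - 1
Period rate: r/m = 0.0468 / 4 = 0.0117
Compounding: (1 + 0.0117)^4 = 1.047628
EAR = 1.047628 - 1 = 0.047628

0.047628


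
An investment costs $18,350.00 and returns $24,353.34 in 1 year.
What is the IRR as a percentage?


Formula: IRR = C1/C0 - 1
Substituting: IRR = $24,353.34 / $18,350.00 - 1
Ratio: 1.327157 - 1 = 0.327157
IRR = 32.7157%

32.7157%


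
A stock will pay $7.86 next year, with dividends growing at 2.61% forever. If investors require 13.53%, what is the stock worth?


Formula: P = D1 / (r - g)
Spread: r - g = 0.1353 - 0.0261 = 0.1092
Substituting: P = $7.86 / 0.1092
P = $71.98

$71.98


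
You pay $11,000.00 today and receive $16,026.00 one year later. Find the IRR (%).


Formula: IRR = C1/C0 - 1
Substituting: IRR = $16,026.00 / $11,000.00 - 1
Ratio: 1.456909 - 1 = 0.456909
IRR = 45.6909%

45.6909%


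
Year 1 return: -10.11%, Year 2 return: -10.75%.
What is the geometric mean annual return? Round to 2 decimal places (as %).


Formula: Geometric mean = ((1+r1)*(1+r2))^(1/2) - 1
Product: (1 + -0.1011) * (1 + -0.1075) = 0.8989 * 0.8925 = 0.802268
Square root: 0.802268^0.5 = 0.895694
Geometric mean = 0.895694 - 1 = -0.104306
As percentage: -10.43%

-10.43%


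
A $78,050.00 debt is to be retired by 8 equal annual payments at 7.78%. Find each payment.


Formula: PMT = PV * r / (1 - (1+r)^(-n))
Denominator: 1 - (1 + 0.0778)^(-8) = 0.450845
Numerator: $78,050.00 * 0.0778 = 6072.29
PMT = 6072.29 / 0.450845 = $13,468.67

$13,468.67


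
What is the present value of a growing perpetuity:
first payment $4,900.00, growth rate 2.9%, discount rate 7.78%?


Formula: PV = C / (r - g)
Spread: r - g = 0.0778 - 0.029 = 0.0488
Substituting: PV = $4,900.00 / 0.0488
PV = $100,409.84

$100,409.84


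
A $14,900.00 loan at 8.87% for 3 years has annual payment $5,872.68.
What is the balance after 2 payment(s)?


Formula: Balance = PV*(1+r)^k - PMT*((1+r)^k - 1)/r
Growth: (1 + 0.0887)^2 = 1.185268
Accumulated factor: ((1+r)^k - 1)/r = 2.0887
Balance = $14,900.00 * 1.185268 - $5,872.68 * 2.0887
Balance = $5,394.22

$5,394.22


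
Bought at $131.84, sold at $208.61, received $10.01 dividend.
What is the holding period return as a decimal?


Formula: HPR = (P1 - P0 + D) / P0
Gain: $208.61 - $131.84 + $10.01 = $86.78
HPR = $86.78 / $131.84 = 0.6582

0.6582


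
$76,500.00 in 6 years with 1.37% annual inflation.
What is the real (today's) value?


Formula: Real value = nominal / (1 + inflation)^years
Price level: (1 + 0.0137)^6 = 1.085067
Real value = $76,500.00 / 1.085067 = $70,502.54

$70,502.54


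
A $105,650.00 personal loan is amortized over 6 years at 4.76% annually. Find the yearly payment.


Formula: PMT = PV * r / (1 - (1+r)^(-n))
Denominator: 1 - (1 + 0.0476)^(-6) = 0.243468
Numerator: $105,650.00 * 0.0476 = 5028.94
PMT = 5028.94 / 0.243468 = $20,655.41

$20,655.41


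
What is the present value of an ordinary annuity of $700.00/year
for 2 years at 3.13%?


Formula: PV = PMT * (1 - (1+r)^(-n)) / r
Discount factor: (1 + 0.0313)^(-2) = 0.940221
Bracket: 1 - 0.940221 = 0.059779
PV = $700.00 * 0.059779 / 0.0313 = $1,336.91

$1,336.91


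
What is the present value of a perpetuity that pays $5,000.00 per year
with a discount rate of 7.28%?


Formula: PV = C / r
Substituting: PV = $5,000.00 / 0.0728
PV = $68,681.32

$68,681.32


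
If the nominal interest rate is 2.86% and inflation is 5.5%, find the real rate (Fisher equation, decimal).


Formula: (1 + r_real) = (1 + r_nom) / (1 + inflation)
Substituting: (1 + r_real) = 1.0286 / 1.055
(1 + r_real) = 0.974976
r_real = 0.974976 - 1 = -0.025024

-0.025024


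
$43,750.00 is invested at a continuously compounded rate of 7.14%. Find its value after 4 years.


Formula: FV = P * e^(r*t)
Exponent: r*t = 0.0714 * 4 = 0.2856
e^(0.2856) = 1.33056
FV = $43,750.00 * 1.33056 = $58,212.01

$58,212.01


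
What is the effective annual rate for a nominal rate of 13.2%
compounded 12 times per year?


Formula: EAR = (1 + r/m)^m - 1
Period rate: r/m = 0.132 / 12 = 0.011
Compounding: (1 + 0.011)^12 = 1.140286
EAR = 1.140286 - 1 = 0.140286

0.140286


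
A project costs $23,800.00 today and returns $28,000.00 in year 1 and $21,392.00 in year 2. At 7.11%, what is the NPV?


Formula: NPV = C0 + C1/(1+r) + C2/(1+r)^2
Discount C1: $28,000.00 / (1 + 0.0711) = $26,141.35
Discount C2: $21,392.00 / (1 + 0.0711)^2 = $18,646.24
NPV = -$23,800.00 + $26,141.35 + $18,646.24 = $20,987.59

$20,987.59


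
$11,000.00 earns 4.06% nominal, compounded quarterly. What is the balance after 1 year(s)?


Formula: FV = P * (1 + r/m)^(m*t)
Period rate: r/m = 0.0406 / 4 = 0.01015
Total periods: m*t = 4 * 1 = 4
Growth factor: (1 + 0.01015)^4 = 1.041222
FV = $11,000.00 * 1.041222 = $11,453.45

$11,453.45


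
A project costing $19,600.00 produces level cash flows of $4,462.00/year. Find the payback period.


Formula: Payback = investment / annual cash flow
Substituting: Payback = $19,600.00 / $4,462.00
Payback = 4.3926 years

4.3926 years


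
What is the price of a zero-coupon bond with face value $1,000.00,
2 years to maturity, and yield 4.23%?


Formula: Price = FV / (1 + r)^n
Substituting: Price = $1,000.00 / (1 + 0.0423)^2
Discount factor: (1.0423)^2 = 1.086389
Price = $1,000.00 / 1.086389 = $920.48

$920.48


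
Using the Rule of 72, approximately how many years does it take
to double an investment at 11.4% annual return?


Formula: Years ≈ 72 / r
Substituting: Years ≈ 72 / 11.4
Years ≈ 6.3

6.3 years


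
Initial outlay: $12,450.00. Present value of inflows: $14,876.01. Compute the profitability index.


Formula: PI = PV(cash flows) / initial investment
Substituting: PI = $14,876.01 / $12,450.00
PI = 1.1949

1.1949


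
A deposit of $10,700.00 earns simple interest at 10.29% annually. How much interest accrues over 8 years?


Formula: I = P * r * t
Substituting: I = $10,700.00 * 0.1029 * 8
Step: I = $10,700.00 * 0.8232
I = $8,808.24

$8,808.24


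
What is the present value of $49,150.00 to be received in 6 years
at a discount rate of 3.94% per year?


Formula: PV = FV / (1 + r)^n
Substituting: PV = $49,150.00 / (1 + 0.0394)^6
Discount factor: (1.0394)^6 = 1.260945
PV = $49,150.00 / 1.260945 = $38,978.69

$38,978.69


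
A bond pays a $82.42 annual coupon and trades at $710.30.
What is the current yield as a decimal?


Formula: Current yield = annual coupon / price
Substituting: CY = $82.42 / $710.30
CY = 0.116035

0.116035


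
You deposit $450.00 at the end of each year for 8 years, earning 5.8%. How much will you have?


Formula: FV = PMT * ((1+r)^n - 1) / r
Growth factor: (1 + 0.058)^8 = 1.569948
Numerator: 1.569948 - 1 = 0.569948
FV = $450.00 * 0.569948 / 0.058 = $4,422.01

$4,422.01


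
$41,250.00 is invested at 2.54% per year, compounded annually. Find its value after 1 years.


Formula: FV = P * (1 + r)^n
Substituting: FV = $41,250.00 * (1 + 0.0254)^1
Growth factor: (1.0254)^1 = 1.0254
FV = $41,250.00 * 1.0254 = $42,297.75

$42,297.75


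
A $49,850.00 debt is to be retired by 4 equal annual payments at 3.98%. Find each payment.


Formula: PMT = PV * r / (1 - (1+r)^(-n))
Denominator: 1 - (1 + 0.0398)^(-4) = 0.144538
Numerator: $49,850.00 * 0.0398 = 1984.03
PMT = 1984.03 / 0.144538 = $13,726.71

$13,726.71


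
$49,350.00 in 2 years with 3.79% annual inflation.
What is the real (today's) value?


Formula: Real value = nominal / (1 + inflation)^years
Price level: (1 + 0.0379)^2 = 1.077236
Real value = $49,350.00 / 1.077236 = $45,811.67

$45,811.67


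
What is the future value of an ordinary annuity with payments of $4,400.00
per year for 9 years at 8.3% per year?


Formula: FV = PMT * ((1+r)^n - 1) / r
Growth factor: (1 + 0.083)^9 = 2.049539
Numerator: 2.049539 - 1 = 1.049539
FV = $4,400.00 * 1.049539 / 0.083 = $55,638.19

$55,638.19


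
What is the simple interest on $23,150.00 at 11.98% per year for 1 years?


Formula: I = P * r * t
Substituting: I = $23,150.00 * 0.1198 * 1
Step: I = $23,150.00 * 0.1198
I = $2,773.37

$2,773.37


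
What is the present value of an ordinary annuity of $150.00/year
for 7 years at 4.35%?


Formula: PV = PMT * (1 - (1+r)^(-n)) / r
Discount factor: (1 + 0.0435)^(-7) = 0.742254
Bracket: 1 - 0.742254 = 0.257746
PV = $150.00 * 0.257746 / 0.0435 = $888.78

$888.78


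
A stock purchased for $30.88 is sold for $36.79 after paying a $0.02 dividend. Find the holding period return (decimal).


Formula: HPR = (P1 - P0 + D) / P0
Gain: $36.79 - $30.88 + $0.02 = $5.93
HPR = $5.93 / $30.88 = 0.192

0.192


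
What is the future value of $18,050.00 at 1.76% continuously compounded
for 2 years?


Formula: FV = P * e^(r*t)
Exponent: r*t = 0.0176 * 2 = 0.0352
e^(0.0352) = 1.035827
FV = $18,050.00 * 1.035827 = $18,696.67

$18,696.67


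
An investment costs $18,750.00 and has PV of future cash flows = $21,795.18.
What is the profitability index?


Formula: PI = PV(cash flows) / initial investment
Substituting: PI = $21,795.18 / $18,750.00
PI = 1.1624

1.1624


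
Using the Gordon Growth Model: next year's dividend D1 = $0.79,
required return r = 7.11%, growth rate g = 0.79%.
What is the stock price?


Formula: P = D1 / (r - g)
Spread: r - g = 0.0711 - 0.0079 = 0.0632
Substituting: P = $0.79 / 0.0632
P = $12.50

$12.50


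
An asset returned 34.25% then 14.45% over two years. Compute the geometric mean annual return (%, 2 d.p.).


Formula: Geometric mean = ((1+r1)*(1+r2))^(1/2) - 1
Product: (1 + 0.3425) * (1 + 0.1445) = 1.3425 * 1.1445 = 1.536491
Square root: 1.536491^0.5 = 1.239553
Geometric mean = 1.239553 - 1 = 0.239553
As percentage: 23.96%

23.96%


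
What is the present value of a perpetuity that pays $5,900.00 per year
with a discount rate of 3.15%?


Formula: PV = C / r
Substituting: PV = $5,900.00 / 0.0315
PV = $187,301.59

$187,301.59


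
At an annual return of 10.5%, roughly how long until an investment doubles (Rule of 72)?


Formula: Years ≈ 72 / r
Substituting: Years ≈ 72 / 10.5
Years ≈ 6.9

6.9 years


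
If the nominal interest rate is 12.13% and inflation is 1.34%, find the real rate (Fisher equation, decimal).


Formula: (1 + r_real) = (1 + r_nom) / (1 + inflation)
Substituting: (1 + r_real) = 1.1213 / 1.0134
(1 + r_real) = 1.106473
r_real = 1.106473 - 1 = 0.106473

0.106473


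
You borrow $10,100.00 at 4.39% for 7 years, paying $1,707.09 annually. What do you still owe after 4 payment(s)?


Formula: Balance = PV*(1+r)^k - PMT*((1+r)^k - 1)/r
Growth: (1 + 0.0439)^4 = 1.187505
Accumulated factor: ((1+r)^k - 1)/r = 4.271193
Balance = $10,100.00 * 1.187505 - $1,707.09 * 4.271193
Balance = $4,702.49

$4,702.49


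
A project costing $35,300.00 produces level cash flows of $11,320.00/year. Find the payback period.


Formula: Payback = investment / annual cash flow
Substituting: Payback = $35,300.00 / $11,320.00
Payback = 3.1184 years

3.1184 years


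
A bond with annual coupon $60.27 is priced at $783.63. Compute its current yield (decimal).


Formula: Current yield = annual coupon / price
Substituting: CY = $60.27 / $783.63
CY = 0.076911

0.076911


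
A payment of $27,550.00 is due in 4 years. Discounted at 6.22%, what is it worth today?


Formula: PV = FV / (1 + r)^n
Substituting: PV = $27,550.00 / (1 + 0.0622)^4
Discount factor: (1.0622)^4 = 1.272991
PV = $27,550.00 / 1.272991 = $21,641.95

$21,641.95


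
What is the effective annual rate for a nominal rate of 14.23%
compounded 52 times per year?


Formula: EAR = (1 + r/m)^m - 1
Period rate: r/m = 0.1423 / 52 = 0.002737
Compounding: (1 + 0.002737)^52 = 1.152698
EAR = 1.152698 - 1 = 0.152698

0.152698


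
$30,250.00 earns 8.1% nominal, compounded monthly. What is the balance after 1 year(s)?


Formula: FV = P * (1 + r/m)^(m*t)
Period rate: r/m = 0.081 / 12 = 0.00675
Total periods: m*t = 12 * 1 = 12
Growth factor: (1 + 0.00675)^12 = 1.084076
FV = $30,250.00 * 1.084076 = $32,793.29

$32,793.29


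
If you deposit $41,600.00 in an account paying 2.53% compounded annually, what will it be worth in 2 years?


Formula: FV = P * (1 + r)^n
Substituting: FV = $41,600.00 * (1 + 0.0253)^2
Growth factor: (1.0253)^2 = 1.05124
FV = $41,600.00 * 1.05124 = $43,731.59

$43,731.59


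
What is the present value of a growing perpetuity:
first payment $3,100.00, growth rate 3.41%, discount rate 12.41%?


Formula: PV = C / (r - g)
Spread: r - g = 0.1241 - 0.0341 = 0.09
Substituting: PV = $3,100.00 / 0.09
PV = $34,444.44

$34,444.44


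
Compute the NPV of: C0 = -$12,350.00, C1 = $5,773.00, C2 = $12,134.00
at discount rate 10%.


Formula: NPV = C0 + C1/(1+r) + C2/(1+r)^2
Discount C1: $5,773.00 / (1 + 0.1) = $5,248.18
Discount C2: $12,134.00 / (1 + 0.1)^2 = $10,028.10
NPV = -$12,350.00 + $5,248.18 + $10,028.10 = $2,926.28

$2,926.28


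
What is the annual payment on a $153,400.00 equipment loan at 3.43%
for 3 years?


Formula: PMT = PV * r / (1 - (1+r)^(-n))
Denominator: 1 - (1 + 0.0343)^(-3) = 0.096225
Numerator: $153,400.00 * 0.0343 = 5261.62
PMT = 5261.62 / 0.096225 = $54,680.51

$54,680.51


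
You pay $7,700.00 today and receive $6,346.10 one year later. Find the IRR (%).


Formula: IRR = C1/C0 - 1
Substituting: IRR = $6,346.10 / $7,700.00 - 1
Ratio: 0.824169 - 1 = -0.175831
IRR = -17.5831%

-17.5831%


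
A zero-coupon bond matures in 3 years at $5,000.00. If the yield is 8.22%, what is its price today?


Formula: Price = FV / (1 + r)^n
Substituting: Price = $5,000.00 / (1 + 0.0822)^3
Discount factor: (1.0822)^3 = 1.267426
Price = $5,000.00 / 1.267426 = $3,945.00

$3,945.00


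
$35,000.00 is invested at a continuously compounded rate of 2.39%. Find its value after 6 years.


Formula: FV = P * e^(r*t)
Exponent: r*t = 0.0239 * 6 = 0.1434
e^(0.1434) = 1.154191
FV = $35,000.00 * 1.154191 = $40,396.70

$40,396.70


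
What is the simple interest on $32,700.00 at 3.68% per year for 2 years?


Formula: I = P * r * t
Substituting: I = $32,700.00 * 0.0368 * 2
Step: I = $32,700.00 * 0.0736
I = $2,406.72

$2,406.72


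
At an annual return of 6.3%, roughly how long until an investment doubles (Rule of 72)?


Formula: Years ≈ 72 / r
Substituting: Years ≈ 72 / 6.3
Years ≈ 11.4

11.4 years


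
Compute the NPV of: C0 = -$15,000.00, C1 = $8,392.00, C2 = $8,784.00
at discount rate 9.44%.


Formula: NPV = C0 + C1/(1+r) + C2/(1+r)^2
Discount C1: $8,392.00 / (1 + 0.0944) = $7,668.13
Discount C2: $8,784.00 / (1 + 0.0944)^2 = $7,333.99
NPV = -$15,000.00 + $7,668.13 + $7,333.99 = $2.12

$2.12


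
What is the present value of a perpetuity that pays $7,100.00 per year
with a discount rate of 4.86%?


Formula: PV = C / r
Substituting: PV = $7,100.00 / 0.0486
PV = $146,090.53

$146,090.53


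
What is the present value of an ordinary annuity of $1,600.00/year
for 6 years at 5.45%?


Formula: PV = PMT * (1 - (1+r)^(-n)) / r
Discount factor: (1 + 0.0545)^(-6) = 0.727312
Bracket: 1 - 0.727312 = 0.272688
PV = $1,600.00 * 0.272688 / 0.0545 = $8,005.53

$8,005.53


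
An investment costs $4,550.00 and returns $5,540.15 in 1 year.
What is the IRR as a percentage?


Formula: IRR = C1/C0 - 1
Substituting: IRR = $5,540.15 / $4,550.00 - 1
Ratio: 1.217615 - 1 = 0.217615
IRR = 21.7615%

21.7615%


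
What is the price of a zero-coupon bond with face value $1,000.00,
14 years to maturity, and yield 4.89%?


Formula: Price = FV / (1 + r)^n
Substituting: Price = $1,000.00 / (1 + 0.0489)^14
Discount factor: (1.0489)^14 = 1.95109
Price = $1,000.00 / 1.95109 = $512.53

$512.53


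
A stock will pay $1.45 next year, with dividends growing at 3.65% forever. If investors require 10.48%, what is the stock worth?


Formula: P = D1 / (r - g)
Spread: r - g = 0.1048 - 0.0365 = 0.0683
Substituting: P = $1.45 / 0.0683
P = $21.23

$21.23


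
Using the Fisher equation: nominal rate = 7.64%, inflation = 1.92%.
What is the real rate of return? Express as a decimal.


Formula: (1 + r_real) = (1 + r_nom) / (1 + inflation)
Substituting: (1 + r_real) = 1.0764 / 1.0192
(1 + r_real) = 1.056122
r_real = 1.056122 - 1 = 0.056122

0.056122


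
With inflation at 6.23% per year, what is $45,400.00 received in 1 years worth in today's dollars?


Formula: Real value = nominal / (1 + inflation)^years
Price level: (1 + 0.0623)^1 = 1.0623
Real value = $45,400.00 / 1.0623 = $42,737.46

$42,737.46


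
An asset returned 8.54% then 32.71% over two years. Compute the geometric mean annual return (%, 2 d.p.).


Formula: Geometric mean = ((1+r1)*(1+r2))^(1/2) - 1
Product: (1 + 0.0854) * (1 + 0.3271) = 1.0854 * 1.3271 = 1.440434
Square root: 1.440434^0.5 = 1.200181
Geometric mean = 1.200181 - 1 = 0.200181
As percentage: 20.02%

20.02%


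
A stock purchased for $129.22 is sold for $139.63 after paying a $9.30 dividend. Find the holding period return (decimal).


Formula: HPR = (P1 - P0 + D) / P0
Gain: $139.63 - $129.22 + $9.30 = $19.71
HPR = $19.71 / $129.22 = 0.1525

0.1525


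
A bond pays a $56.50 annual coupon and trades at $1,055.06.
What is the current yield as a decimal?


Formula: Current yield = annual coupon / price
Substituting: CY = $56.50 / $1,055.06
CY = 0.053551

0.053551


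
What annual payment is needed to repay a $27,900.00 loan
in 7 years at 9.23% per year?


Formula: PMT = PV * r / (1 - (1+r)^(-n))
Denominator: 1 - (1 + 0.0923)^(-7) = 0.460978
Numerator: $27,900.00 * 0.0923 = 2575.17
PMT = 2575.17 / 0.460978 = $5,586.32

$5,586.32


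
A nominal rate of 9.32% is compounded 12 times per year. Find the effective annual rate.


Formula: EAR = (1 + r/m)^m - 1
Period rate: r/m = 0.0932 / 12 = 0.007767
Compounding: (1 + 0.007767)^12 = 1.097286
EAR = 1.097286 - 1 = 0.097286

0.097286


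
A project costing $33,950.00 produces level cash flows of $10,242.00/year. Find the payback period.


Formula: Payback = investment / annual cash flow
Substituting: Payback = $33,950.00 / $10,242.00
Payback = 3.3148 years

3.3148 years


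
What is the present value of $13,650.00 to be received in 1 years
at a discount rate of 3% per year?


Formula: PV = FV / (1 + r)^n
Substituting: PV = $13,650.00 / (1 + 0.03)^1
Discount factor: (1.03)^1 = 1.03
PV = $13,650.00 / 1.03 = $13,252.43

$13,252.43


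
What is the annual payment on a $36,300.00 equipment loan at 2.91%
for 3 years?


Formula: PMT = PV * r / (1 - (1+r)^(-n))
Denominator: 1 - (1 + 0.0291)^(-3) = 0.082455
Numerator: $36,300.00 * 0.0291 = 1056.33
PMT = 1056.33 / 0.082455 = $12,810.95

$12,810.95


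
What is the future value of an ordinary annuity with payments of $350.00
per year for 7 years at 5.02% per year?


Formula: FV = PMT * ((1+r)^n - 1) / r
Growth factor: (1 + 0.0502)^7 = 1.408978
Numerator: 1.408978 - 1 = 0.408978
FV = $350.00 * 0.408978 / 0.0502 = $2,851.44

$2,851.44


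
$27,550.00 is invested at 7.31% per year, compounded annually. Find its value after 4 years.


Formula: FV = P * (1 + r)^n
Substituting: FV = $27,550.00 * (1 + 0.0731)^4
Growth factor: (1.0731)^4 = 1.326053
FV = $27,550.00 * 1.326053 = $36,532.75

$36,532.75


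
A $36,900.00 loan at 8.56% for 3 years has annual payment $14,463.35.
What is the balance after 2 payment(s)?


Formula: Balance = PV*(1+r)^k - PMT*((1+r)^k - 1)/r
Growth: (1 + 0.0856)^2 = 1.178527
Accumulated factor: ((1+r)^k - 1)/r = 2.0856
Balance = $36,900.00 * 1.178527 - $14,463.35 * 2.0856
Balance = $13,322.90

$13,322.90


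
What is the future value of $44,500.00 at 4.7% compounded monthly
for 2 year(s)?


Formula: FV = P * (1 + r/m)^(m*t)
Period rate: r/m = 0.047 / 12 = 0.003917
Total periods: m*t = 12 * 2 = 24
Growth factor: (1 + 0.003917)^24 = 1.098358
FV = $44,500.00 * 1.098358 = $48,876.93

$48,876.93


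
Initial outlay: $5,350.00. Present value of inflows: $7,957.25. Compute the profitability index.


Formula: PI = PV(cash flows) / initial investment
Substituting: PI = $7,957.25 / $5,350.00
PI = 1.4873

1.4873


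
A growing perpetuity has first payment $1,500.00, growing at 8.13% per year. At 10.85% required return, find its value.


Formula: PV = C / (r - g)
Spread: r - g = 0.1085 - 0.0813 = 0.0272
Substituting: PV = $1,500.00 / 0.0272
PV = $55,147.06

$55,147.06


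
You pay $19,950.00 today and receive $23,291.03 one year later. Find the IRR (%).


Formula: IRR = C1/C0 - 1
Substituting: IRR = $23,291.03 / $19,950.00 - 1
Ratio: 1.16747 - 1 = 0.16747
IRR = 16.747%

16.747%


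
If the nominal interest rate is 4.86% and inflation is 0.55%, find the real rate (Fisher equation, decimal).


Formula: (1 + r_real) = (1 + r_nom) / (1 + inflation)
Substituting: (1 + r_real) = 1.0486 / 1.0055
(1 + r_real) = 1.042864
r_real = 1.042864 - 1 = 0.042864

0.042864


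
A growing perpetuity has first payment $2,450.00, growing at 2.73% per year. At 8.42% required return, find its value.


Formula: PV = C / (r - g)
Spread: r - g = 0.0842 - 0.0273 = 0.0569
Substituting: PV = $2,450.00 / 0.0569
PV = $43,058.00

$43,058.00


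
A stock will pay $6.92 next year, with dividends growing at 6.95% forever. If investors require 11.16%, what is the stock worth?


Formula: P = D1 / (r - g)
Spread: r - g = 0.1116 - 0.0695 = 0.0421
Substituting: P = $6.92 / 0.0421
P = $164.37

$164.37


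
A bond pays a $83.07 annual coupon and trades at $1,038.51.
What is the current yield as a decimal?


Formula: Current yield = annual coupon / price
Substituting: CY = $83.07 / $1,038.51
CY = 0.07999

0.07999


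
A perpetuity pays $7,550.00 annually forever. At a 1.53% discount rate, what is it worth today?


Formula: PV = C / r
Substituting: PV = $7,550.00 / 0.0153
PV = $493,464.05

$493,464.05


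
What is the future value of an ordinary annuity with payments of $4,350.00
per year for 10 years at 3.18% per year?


Formula: FV = PMT * ((1+r)^n - 1) / r
Growth factor: (1 + 0.0318)^10 = 1.367588
Numerator: 1.367588 - 1 = 0.367588
FV = $4,350.00 * 0.367588 / 0.0318 = $50,283.24

$50,283.24


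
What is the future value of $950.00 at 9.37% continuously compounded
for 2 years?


Formula: FV = P * e^(r*t)
Exponent: r*t = 0.0937 * 2 = 0.1874
e^(0.1874) = 1.20611
FV = $950.00 * 1.20611 = $1,145.80

$1,145.80


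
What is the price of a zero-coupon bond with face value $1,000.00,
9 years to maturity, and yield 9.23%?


Formula: Price = FV / (1 + r)^n
Substituting: Price = $1,000.00 / (1 + 0.0923)^9
Discount factor: (1.0923)^9 = 2.213489
Price = $1,000.00 / 2.213489 = $451.78

$451.78


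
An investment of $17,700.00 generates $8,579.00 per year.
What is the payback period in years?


Formula: Payback = investment / annual cash flow
Substituting: Payback = $17,700.00 / $8,579.00
Payback = 2.0632 years

2.0632 years


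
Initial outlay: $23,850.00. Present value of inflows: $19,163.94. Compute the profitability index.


Formula: PI = PV(cash flows) / initial investment
Substituting: PI = $19,163.94 / $23,850.00
PI = 0.8035

0.8035


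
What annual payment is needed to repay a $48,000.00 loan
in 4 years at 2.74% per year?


Formula: PMT = PV * r / (1 - (1+r)^(-n))
Denominator: 1 - (1 + 0.0274)^(-4) = 0.102485
Numerator: $48,000.00 * 0.0274 = 1315.2
PMT = 1315.2 / 0.102485 = $12,833.11

$12,833.11


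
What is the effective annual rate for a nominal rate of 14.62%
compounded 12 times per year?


Formula: EAR = (1 + r/m)^m - 1
Period rate: r/m = 0.1462 / 12 = 0.012183
Compounding: (1 + 0.012183)^12 = 1.156406
EAR = 1.156406 - 1 = 0.156406

0.156406


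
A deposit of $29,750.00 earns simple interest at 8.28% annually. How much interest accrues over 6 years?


Formula: I = P * r * t
Substituting: I = $29,750.00 * 0.0828 * 6
Step: I = $29,750.00 * 0.4968
I = $14,779.80

$14,779.80


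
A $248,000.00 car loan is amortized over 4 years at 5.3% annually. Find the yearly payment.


Formula: PMT = PV * r / (1 - (1+r)^(-n))
Denominator: 1 - (1 + 0.053)^(-4) = 0.186633
Numerator: $248,000.00 * 0.053 = 13144.0
PMT = 13144.0 / 0.186633 = $70,426.96

$70,426.96


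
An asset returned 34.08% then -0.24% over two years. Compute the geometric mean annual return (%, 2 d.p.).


Formula: Geometric mean = ((1+r1)*(1+r2))^(1/2) - 1
Product: (1 + 0.3408) * (1 + -0.0024) = 1.3408 * 0.9976 = 1.337582
Square root: 1.337582^0.5 = 1.156539
Geometric mean = 1.156539 - 1 = 0.156539
As percentage: 15.65%

15.65%


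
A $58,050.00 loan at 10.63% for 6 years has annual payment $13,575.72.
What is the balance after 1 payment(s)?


Formula: Balance = PV*(1+r)^k - PMT*((1+r)^k - 1)/r
Growth: (1 + 0.1063)^1 = 1.1063
Accumulated factor: ((1+r)^k - 1)/r = 1.0
Balance = $58,050.00 * 1.1063 - $13,575.72 * 1.0
Balance = $50,645.00

$50,645.00


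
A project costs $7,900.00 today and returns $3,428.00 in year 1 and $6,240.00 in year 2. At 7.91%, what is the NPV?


Formula: NPV = C0 + C1/(1+r) + C2/(1+r)^2
Discount C1: $3,428.00 / (1 + 0.0791) = $3,176.72
Discount C2: $6,240.00 / (1 + 0.0791)^2 = $5,358.72
NPV = -$7,900.00 + $3,176.72 + $5,358.72 = $635.44

$635.44


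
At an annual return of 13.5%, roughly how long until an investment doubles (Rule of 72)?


Formula: Years ≈ 72 / r
Substituting: Years ≈ 72 / 13.5
Years ≈ 5.3

5.3 years


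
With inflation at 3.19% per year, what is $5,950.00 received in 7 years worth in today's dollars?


Formula: Real value = nominal / (1 + inflation)^years
Price level: (1 + 0.0319)^7 = 1.245843
Real value = $5,950.00 / 1.245843 = $4,775.88

$4,775.88


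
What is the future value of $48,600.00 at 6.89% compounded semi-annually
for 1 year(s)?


Formula: FV = P * (1 + r/m)^(m*t)
Period rate: r/m = 0.0689 / 2 = 0.03445
Total periods: m*t = 2 * 1 = 2
Growth factor: (1 + 0.03445)^2 = 1.070087
FV = $48,600.00 * 1.070087 = $52,006.22

$52,006.22


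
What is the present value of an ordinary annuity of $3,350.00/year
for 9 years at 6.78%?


Formula: PV = PMT * (1 - (1+r)^(-n)) / r
Discount factor: (1 + 0.0678)^(-9) = 0.554103
Bracket: 1 - 0.554103 = 0.445897
PV = $3,350.00 * 0.445897 / 0.0678 = $22,031.77

$22,031.77


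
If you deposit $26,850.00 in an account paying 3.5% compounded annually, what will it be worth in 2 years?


Formula: FV = P * (1 + r)^n
Substituting: FV = $26,850.00 * (1 + 0.035)^2
Growth factor: (1.035)^2 = 1.071225
FV = $26,850.00 * 1.071225 = $28,762.39

$28,762.39


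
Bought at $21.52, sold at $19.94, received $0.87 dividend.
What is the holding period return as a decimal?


Formula: HPR = (P1 - P0 + D) / P0
Gain: $19.94 - $21.52 + $0.87 = -$0.71
HPR = -$0.71 / $21.52 = -0.033

-0.033


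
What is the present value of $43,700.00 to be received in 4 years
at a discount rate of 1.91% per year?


Formula: PV = FV / (1 + r)^n
Substituting: PV = $43,700.00 / (1 + 0.0191)^4
Discount factor: (1.0191)^4 = 1.078617
PV = $43,700.00 / 1.078617 = $40,514.85

$40,514.85


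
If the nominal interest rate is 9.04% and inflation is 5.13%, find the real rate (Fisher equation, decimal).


Formula: (1 + r_real) = (1 + r_nom) / (1 + inflation)
Substituting: (1 + r_real) = 1.0904 / 1.0513
(1 + r_real) = 1.037192
r_real = 1.037192 - 1 = 0.037192

0.037192


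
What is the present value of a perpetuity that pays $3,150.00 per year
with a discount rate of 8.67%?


Formula: PV = C / r
Substituting: PV = $3,150.00 / 0.0867
PV = $36,332.18

$36,332.18


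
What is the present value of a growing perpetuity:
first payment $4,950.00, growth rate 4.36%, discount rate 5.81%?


Formula: PV = C / (r - g)
Spread: r - g = 0.0581 - 0.0436 = 0.0145
Substituting: PV = $4,950.00 / 0.0145
PV = $341,379.31

$341,379.31


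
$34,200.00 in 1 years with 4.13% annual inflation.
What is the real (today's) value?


Formula: Real value = nominal / (1 + inflation)^years
Price level: (1 + 0.0413)^1 = 1.0413
Real value = $34,200.00 / 1.0413 = $32,843.56

$32,843.56


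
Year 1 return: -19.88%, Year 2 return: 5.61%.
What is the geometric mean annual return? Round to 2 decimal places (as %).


Formula: Geometric mean = ((1+r1)*(1+r2))^(1/2) - 1
Product: (1 + -0.1988) * (1 + 0.0561) = 0.8012 * 1.0561 = 0.846147
Square root: 0.846147^0.5 = 0.919863
Geometric mean = 0.919863 - 1 = -0.080137
As percentage: -8.01%

-8.01%


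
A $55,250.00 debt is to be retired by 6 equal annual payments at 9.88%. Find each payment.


Formula: PMT = PV * r / (1 - (1+r)^(-n))
Denominator: 1 - (1 + 0.0988)^(-6) = 0.431817
Numerator: $55,250.00 * 0.0988 = 5458.7
PMT = 5458.7 / 0.431817 = $12,641.23

$12,641.23


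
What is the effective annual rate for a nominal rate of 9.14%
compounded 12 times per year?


Formula: EAR = (1 + r/m)^m - 1
Period rate: r/m = 0.0914 / 12 = 0.007617
Compounding: (1 + 0.007617)^12 = 1.095328
EAR = 1.095328 - 1 = 0.095328

0.095328
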